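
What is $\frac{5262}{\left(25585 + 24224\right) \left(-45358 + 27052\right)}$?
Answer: $- \frac{877}{151967259} \approx -5.771 \cdot 10^{-6}$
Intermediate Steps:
$\frac{5262}{\left(25585 + 24224\right) \left(-45358 + 27052\right)} = \frac{5262}{49809 \left(-18306\right)} = \frac{5262}{-911803554} = 5262 \left(- \frac{1}{911803554}\right) = - \frac{877}{151967259}$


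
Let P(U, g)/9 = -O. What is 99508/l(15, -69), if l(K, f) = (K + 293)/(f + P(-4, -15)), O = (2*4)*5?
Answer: -970203/7 ≈ -1.3860e+5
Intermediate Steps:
O = 40 (O = 8*5 = 40)
P(U, g) = -360 (P(U, g) = 9*(-1*40) = 9*(-40) = -360)
l(K, f) = (293 + K)/(-360 + f) (l(K, f) = (K + 293)/(f - 360) = (293 + K)/(-360 + f))
99508/l(15, -69) = 99508/(((293 + 15)/(-360 - 69))) = 99508/((308/(-429))) = 99508/((-1/429*308)) = 99508/(-28/39) = 99508*(-39/28) = -970203/7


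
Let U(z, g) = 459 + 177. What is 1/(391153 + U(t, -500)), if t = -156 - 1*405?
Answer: 1/391789 ≈ 2.5524e-6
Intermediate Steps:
t = -561 (t = -156 - 405 = -561)
U(z, g) = 636
1/(391153 + U(t, -500)) = 1/(391153 + 636) = 1/391789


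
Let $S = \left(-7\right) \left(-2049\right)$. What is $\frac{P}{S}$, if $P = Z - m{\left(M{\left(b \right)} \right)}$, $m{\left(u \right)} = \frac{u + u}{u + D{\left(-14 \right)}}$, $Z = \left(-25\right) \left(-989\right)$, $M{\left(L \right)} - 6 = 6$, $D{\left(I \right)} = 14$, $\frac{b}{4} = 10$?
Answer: $\frac{321413}{186459} \approx 1.7238$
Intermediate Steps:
$b = 40$ ($b = 4 \cdot 10 = 40$)
$M{\left(L \right)} = 12$ ($M{\left(L \right)} = 6 + 6 = 12$)
$Z = 24725$
$m{\left(u \right)} = \frac{2 u}{14 + u}$ ($m{\left(u \right)} = \frac{u + u}{u + 14} = \frac{2 u}{14 + u}$)
$P = \frac{321413}{13}$ ($P = 24725 - 2 \cdot 12 \frac{1}{14 + 12} = 24725 - 2 \cdot 12 \cdot \frac{1}{26} = 24725 - \frac{12}{13} = \frac{321413}{13} \approx 24724.0$)
$S = 14343$
$\frac{P}{S} = \frac{321413}{13 \cdot 14343} = \frac{321413}{13} \cdot \frac{1}{14343} = \frac{321413}{186459}$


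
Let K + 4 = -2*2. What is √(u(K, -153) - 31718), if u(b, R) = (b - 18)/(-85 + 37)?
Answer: I*√4567314/12 ≈ 178.09*I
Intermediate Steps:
K = -8 (K = -4 - 2*2 = -4 - 4 = -8)
u(b, R) = 3/8 - b/48 (u(b, R) = (-18 + b)/(-48) = (-18 + b)*(-1/48) = 3/8 - b/48)
√(u(K, -153) - 31718) = √((3/8 - 1/48*(-8)) - 31718) = √((3/8 + ⅙) - 31718) = √(13/24 - 31718) = √(-761219/24) = I*√4567314/12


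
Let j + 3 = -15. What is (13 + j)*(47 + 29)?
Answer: -380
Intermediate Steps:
j = -18 (j = -3 - 15 = -18)
(13 + j)*(47 + 29) = (13 - 18)*(47 + 29) = -5*76 = -380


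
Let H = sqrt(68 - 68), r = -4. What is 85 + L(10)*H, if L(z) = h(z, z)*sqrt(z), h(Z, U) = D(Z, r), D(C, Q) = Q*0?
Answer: 85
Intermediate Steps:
D(C, Q) = 0
h(Z, U) = 0
L(z) = 0 (L(z) = 0*sqrt(z) = 0)
H = 0 (H = sqrt(0) = 0)
85 + L(10)*H = 85 + 0*0 = 85 + 0 = 85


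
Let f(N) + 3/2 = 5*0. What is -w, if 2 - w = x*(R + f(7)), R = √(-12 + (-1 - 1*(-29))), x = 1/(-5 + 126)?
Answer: -479/242 ≈ -1.9793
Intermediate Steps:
f(N) = -3/2 (f(N) = -3/2 + 5*0 = -3/2 + 0 = -3/2)
x = 1/121 ≈ 0.0082645
R = 4 (R = √(-12 + (-1 + 29)) = √(-12 + 28) = √16 = 4)
w = 479/242 (w = 2 - (4 - 3/2)/121 = 2 - 5/(121*2) = 2 - 1*5/242 = 2 - 5/242 = 479/242 ≈ 1.9793)
-w = -1*479/242 = -479/242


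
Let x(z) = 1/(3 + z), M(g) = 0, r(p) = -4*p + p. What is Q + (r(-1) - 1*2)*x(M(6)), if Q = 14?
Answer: 43/3 ≈ 14.333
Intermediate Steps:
r(p) = -3*p
Q + (r(-1) - 1*2)*x(M(6)) = 14 + (-3*(-1) - 1*2)/(3 + 0) = 14 + (3 - 2)/3 = 14 + 1*(⅓) = 14 + ⅓ = 43/3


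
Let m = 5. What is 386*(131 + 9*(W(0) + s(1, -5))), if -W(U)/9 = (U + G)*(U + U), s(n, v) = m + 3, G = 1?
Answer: 78358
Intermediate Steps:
s(n, v) = 8 (s(n, v) = 5 + 3 = 8)
W(U) = -18*U*(1 + U) (W(U) = -9*(U + 1)*(U + U) = -9*(1 + U)*2*U = -18*U*(1 + U))
386*(131 + 9*(W(0) + s(1, -5))) = 386*(131 + 9*(-18*0*(1 + 0) + 8)) = 386*(131 + 9*(-18*0*1 + 8)) = 386*(131 + 9*(0 + 8)) = 386*(131 + 9*8) = 386*(131 + 72) = 386*203 = 78358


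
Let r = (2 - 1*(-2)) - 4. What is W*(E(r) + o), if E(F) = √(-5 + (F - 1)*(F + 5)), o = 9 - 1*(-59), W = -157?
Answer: -10676 - 157*I*√10 ≈ -10676.0 - 496.48*I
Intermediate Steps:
r = 0 (r = (2 + 2) - 4 = 4 - 4 = 0)
o = 68 (o = 9 + 59 = 68)
E(F) = √(-5 + (-1 + F)*(5 + F))
W*(E(r) + o) = -157*(√(-10 + 0² + 4*0) + 68) = -157*(√(-10 + 0 + 0) + 68) = -157*(√(-10) + 68) = -157*(I*√10 + 68) = -157*(68 + I*√10) = -10676 - 157*I*√10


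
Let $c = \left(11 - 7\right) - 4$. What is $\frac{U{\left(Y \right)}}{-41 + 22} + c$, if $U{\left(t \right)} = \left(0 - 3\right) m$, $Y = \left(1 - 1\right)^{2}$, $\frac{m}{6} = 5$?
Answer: $\frac{90}{19} \approx 4.7368$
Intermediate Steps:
$m = 30$ ($m = 6 \cdot 5 = 30$)
$Y = 0$ ($Y = 0^{2} = 0$)
$U{\left(t \right)} = -90$ ($U{\left(t \right)} = \left(0 - 3\right) 30 = \left(-3\right) 30 = -90$)
$c = 0$ ($c = 4 - 4 = 0$)
$\frac{U{\left(Y \right)}}{-41 + 22} + c = - \frac{90}{-41 + 22} + 0 = - \frac{90}{-19} + 0 = \left(-90\right) \left(- \frac{1}{19}\right) + 0 = \frac{90}{19} + 0 = \frac{90}{19}$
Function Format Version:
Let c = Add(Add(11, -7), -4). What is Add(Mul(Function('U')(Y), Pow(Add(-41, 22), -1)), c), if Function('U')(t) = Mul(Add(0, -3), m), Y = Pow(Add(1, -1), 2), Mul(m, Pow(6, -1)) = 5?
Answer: Rational(90, 19) ≈ 4.7368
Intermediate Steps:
m = 30 (m = Mul(6, 5) = 30)
Y = 0 (Y = Pow(0, 2) = 0)
Function('U')(t) = -90 (Function('U')(t) = Mul(Add(0, -3), 30) = Mul(-3, 30) = -90)
c = 0 (c = Add(4, -4) = 0)
Add(Mul(Function('U')(Y), Pow(Add(-41, 22), -1)), c) = Add(Mul(-90, Pow(Add(-41, 22), -1)), 0) = Add(Mul(-90, Pow(-19, -1)), 0) = Add(Mul(-90, Rational(-1, 19)), 0) = Add(Rational(90, 19), 0) = Rational(90, 19)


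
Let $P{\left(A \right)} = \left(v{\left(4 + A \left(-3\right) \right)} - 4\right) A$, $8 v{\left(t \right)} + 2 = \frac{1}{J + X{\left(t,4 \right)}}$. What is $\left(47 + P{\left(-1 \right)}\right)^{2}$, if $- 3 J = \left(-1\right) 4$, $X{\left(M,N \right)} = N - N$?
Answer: $\frac{2679769}{1024} \approx 2617.0$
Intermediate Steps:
$X{\left(M,N \right)} = 0$
$J = \frac{4}{3}$ ($J = - \frac{\left(-1\right) 4}{3} = \left(- \frac{1}{3}\right) \left(-4\right) = \frac{4}{3} \approx 1.3333$)
$v{\left(t \right)} = - \frac{5}{32}$ ($v{\left(t \right)} = - \frac{1}{4} + \frac{1}{8 \left(\frac{4}{3} + 0\right)} = - \frac{1}{4} + \frac{1}{8 \cdot \frac{4}{3}} = - \frac{1}{4} + \frac{1}{8} \cdot \frac{3}{4} = - \frac{1}{4} + \frac{3}{32} = - \frac{5}{32}$)
$P{\left(A \right)} = - \frac{133 A}{32}$ ($P{\left(A \right)} = \left(- \frac{5}{32} - 4\right) A = - \frac{133 A}{32}$)
$\left(47 + P{\left(-1 \right)}\right)^{2} = \left(47 - - \frac{133}{32}\right)^{2} = \left(47 + \frac{133}{32}\right)^{2} = \left(\frac{1637}{32}\right)^{2} = \frac{2679769}{1024}$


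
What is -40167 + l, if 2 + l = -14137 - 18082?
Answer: -72388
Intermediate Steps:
l = -32221 (l = -2 + (-14137 - 18082) = -2 - 32219 = -32221)
-40167 + l = -40167 - 32221 = -72388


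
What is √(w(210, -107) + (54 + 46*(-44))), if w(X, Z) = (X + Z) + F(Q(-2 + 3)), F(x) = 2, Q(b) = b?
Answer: I*√1865 ≈ 43.186*I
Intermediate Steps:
w(X, Z) = 2 + X + Z (w(X, Z) = (X + Z) + 2 = 2 + X + Z)
√(w(210, -107) + (54 + 46*(-44))) = √((2 + 210 - 107) + (54 + 46*(-44))) = √(105 + (54 - 2024)) = √(105 - 1970) = √(-1865) = I*√1865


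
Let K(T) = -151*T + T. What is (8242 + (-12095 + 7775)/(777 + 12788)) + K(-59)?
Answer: 46369732/2713 ≈ 17092.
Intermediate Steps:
K(T) = -150*T
(8242 + (-12095 + 7775)/(777 + 12788)) + K(-59) = (8242 + (-12095 + 7775)/(777 + 12788)) - 150*(-59) = (8242 - 4320/13565) + 8850 = (8242 - 4320*1/13565) + 8850 = (8242 - 864/2713) + 8850 = 22359682/2713 + 8850 = 46369732/2713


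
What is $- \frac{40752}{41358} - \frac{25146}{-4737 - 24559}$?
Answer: $- \frac{12823527}{100968664} \approx -0.12701$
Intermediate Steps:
$- \frac{40752}{41358} - \frac{25146}{-4737 - 24559} = \left(-40752\right) \frac{1}{41358} - \frac{25146}{-4737 - 24559} = - \frac{6792}{6893} - \frac{25146}{-29296} = - \frac{6792}{6893} - - \frac{12573}{14648} = - \frac{6792}{6893} + \frac{12573}{14648} = - \frac{12823527}{100968664}$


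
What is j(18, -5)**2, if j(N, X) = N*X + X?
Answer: 9025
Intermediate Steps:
j(N, X) = X + N*X
j(18, -5)**2 = (-5*(1 + 18))**2 = (-5*19)**2 = (-95)**2 = 9025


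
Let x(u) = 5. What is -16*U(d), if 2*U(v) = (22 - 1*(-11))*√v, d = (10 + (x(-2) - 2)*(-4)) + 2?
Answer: 0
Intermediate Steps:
d = 0 (d = (10 + (5 - 2)*(-4)) + 2 = (10 + 3*(-4)) + 2 = (10 - 12) + 2 = -2 + 2 = 0)
U(v) = 33*√v/2 (U(v) = ((22 - 1*(-11))*√v)/2 = ((22 + 11)*√v)/2 = (33*√v)/2 = 33*√v/2)
-16*U(d) = -264*√0 = -264*0 = -16*0 = 0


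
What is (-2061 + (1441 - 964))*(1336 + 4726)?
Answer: -9602208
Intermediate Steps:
(-2061 + (1441 - 964))*(1336 + 4726) = (-2061 + 477)*6062 = -1584*6062 = -9602208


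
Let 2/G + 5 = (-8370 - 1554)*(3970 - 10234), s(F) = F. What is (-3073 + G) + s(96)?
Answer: -185062022585/62163931 ≈ -2977.0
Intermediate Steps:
G = 2/62163931 (G = 2/(-5 + (-8370 - 1554)*(3970 - 10234)) = 2/(-5 - 9924*(-6264)) = 2/(-5 + 62163936) = 2/62163931 ≈ 3.2173e-8)
(-3073 + G) + s(96) = (-3073 + 2/62163931) + 96 = -191029759961/62163931 + 96 = -185062022585/62163931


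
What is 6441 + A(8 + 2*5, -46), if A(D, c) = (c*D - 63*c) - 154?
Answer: 8357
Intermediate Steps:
A(D, c) = -154 - 63*c + D*c (A(D, c) = (D*c - 63*c) - 154 = (-63*c + D*c) - 154 = -154 - 63*c + D*c)
6441 + A(8 + 2*5, -46) = 6441 + (-154 - 63*(-46) + (8 + 2*5)*(-46)) = 6441 + (-154 + 2898 + (8 + 10)*(-46)) = 6441 + (-154 + 2898 + 18*(-46)) = 6441 + (-154 + 2898 - 828) = 6441 + 1916 = 8357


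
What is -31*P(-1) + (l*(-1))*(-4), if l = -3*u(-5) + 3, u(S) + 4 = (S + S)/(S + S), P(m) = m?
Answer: 79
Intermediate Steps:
u(S) = -3 (u(S) = -4 + (S + S)/(S + S) = -4 + (2*S)/((2*S)) = -4 + (2*S)*(1/(2*S)) = -4 + 1 = -3)
l = 12 (l = -3*(-3) + 3 = 9 + 3 = 12)
-31*P(-1) + (l*(-1))*(-4) = -31*(-1) + (12*(-1))*(-4) = 31 - 12*(-4) = 31 + 48 = 79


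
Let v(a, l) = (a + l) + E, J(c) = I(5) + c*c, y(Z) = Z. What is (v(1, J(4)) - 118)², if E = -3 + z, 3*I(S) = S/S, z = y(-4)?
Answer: 104329/9 ≈ 11592.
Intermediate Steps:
z = -4
I(S) = ⅓ (I(S) = (S/S)/3 = (⅓)*1 = ⅓)
J(c) = ⅓ + c² (J(c) = ⅓ + c*c = ⅓ + c²)
E = -7 (E = -3 - 4 = -7)
v(a, l) = -7 + a + l (v(a, l) = (a + l) - 7 = -7 + a + l)
(v(1, J(4)) - 118)² = ((-7 + 1 + (⅓ + 4²)) - 118)² = ((-7 + 1 + (⅓ + 16)) - 118)² = ((-7 + 1 + 49/3) - 118)² = (31/3 - 118)² = (-323/3)² = 104329/9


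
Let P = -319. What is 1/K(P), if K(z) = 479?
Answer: 1/479 ≈ 0.0020877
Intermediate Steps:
1/K(P) = 1/479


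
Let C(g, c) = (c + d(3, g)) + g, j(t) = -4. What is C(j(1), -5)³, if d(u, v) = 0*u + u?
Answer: -216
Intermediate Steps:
d(u, v) = u (d(u, v) = 0 + u = u)
C(g, c) = 3 + c + g (C(g, c) = (c + 3) + g = (3 + c) + g = 3 + c + g)
C(j(1), -5)³ = (3 - 5 - 4)³ = (-6)³ = -216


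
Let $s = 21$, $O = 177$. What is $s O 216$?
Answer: $802872$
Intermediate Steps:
$s O 216 = 21 \cdot 177 \cdot 216 = 21 \cdot 38232 = 802872$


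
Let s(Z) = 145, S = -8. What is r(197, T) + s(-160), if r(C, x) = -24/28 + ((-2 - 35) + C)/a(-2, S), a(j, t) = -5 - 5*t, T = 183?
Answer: 1041/7 ≈ 148.71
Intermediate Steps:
r(C, x) = -67/35 + C/35 (r(C, x) = -24/28 + ((-2 - 35) + C)/(-5 - 5*(-8)) = -24*1/28 + (-37 + C)/(-5 + 40) = -6/7 + (-37 + C)/35 = -6/7 + (-37 + C)*(1/35) = -6/7 + (-37/35 + C/35) = -67/35 + C/35)
r(197, T) + s(-160) = (-67/35 + (1/35)*197) + 145 = (-67/35 + 197/35) + 145 = 26/7 + 145 = 1041/7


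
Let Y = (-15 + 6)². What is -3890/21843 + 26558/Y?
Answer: 21473752/65529 ≈ 327.70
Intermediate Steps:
Y = 81 (Y = (-9)² = 81)
-3890/21843 + 26558/Y = -3890/21843 + 26558/81 = 21473752/65529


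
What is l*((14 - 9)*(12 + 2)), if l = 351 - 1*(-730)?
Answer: 75670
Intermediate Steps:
l = 1081 (l = 351 + 730 = 1081)
l*((14 - 9)*(12 + 2)) = 1081*((14 - 9)*(12 + 2)) = 1081*(5*14) = 1081*70 = 75670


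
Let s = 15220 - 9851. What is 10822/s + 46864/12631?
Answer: 55472214/9687977 ≈ 5.7259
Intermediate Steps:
s = 5369
10822/s + 46864/12631 = 10822/5369 + 46864/12631 = 10822*(1/5369) + 46864*(1/12631) = 1546/767 + 46864/12631 = 55472214/9687977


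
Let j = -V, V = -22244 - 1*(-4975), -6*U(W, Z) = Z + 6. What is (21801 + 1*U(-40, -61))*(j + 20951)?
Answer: 833584570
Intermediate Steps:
U(W, Z) = -1 - Z/6 (U(W, Z) = -(Z + 6)/6 = -(6 + Z)/6 = -1 - Z/6)
V = -17269 (V = -22244 + 4975 = -17269)
j = 17269 (j = -1*(-17269) = 17269)
(21801 + 1*U(-40, -61))*(j + 20951) = (21801 + 1*(-1 - ⅙*(-61)))*(17269 + 20951) = (21801 + 1*(-1 + 61/6))*38220 = (21801 + 1*(55/6))*38220 = (21801 + 55/6)*38220 = (130861/6)*38220 = 833584570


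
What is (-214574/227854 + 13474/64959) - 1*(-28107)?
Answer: 208002780087416/7400583993 ≈ 28106.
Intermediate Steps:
(-214574/227854 + 13474/64959) - 1*(-28107) = (-214574*1/227854 + 13474*(1/64959)) + 28107 = (-107287/113927 + 13474/64959) + 28107 = -5434203835/7400583993 + 28107 = 208002780087416/7400583993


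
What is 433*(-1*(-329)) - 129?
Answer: 142328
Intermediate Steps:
433*(-1*(-329)) - 129 = 433*329 - 129 = 142457 - 129 = 142328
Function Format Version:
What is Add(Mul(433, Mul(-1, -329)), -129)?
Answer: 142328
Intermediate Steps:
Add(Mul(433, Mul(-1, -329)), -129) = Add(Mul(433, 329), -129) = Add(142457, -129) = 142328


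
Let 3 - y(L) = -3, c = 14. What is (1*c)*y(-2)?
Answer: 84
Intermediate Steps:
y(L) = 6 (y(L) = 3 - 1*(-3) = 3 + 3 = 6)
(1*c)*y(-2) = (1*14)*6 = 14*6 = 84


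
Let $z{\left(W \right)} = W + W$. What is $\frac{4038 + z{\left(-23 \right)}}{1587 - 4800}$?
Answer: $- \frac{3992}{3213} \approx -1.2425$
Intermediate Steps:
$z{\left(W \right)} = 2 W$
$\frac{4038 + z{\left(-23 \right)}}{1587 - 4800} = \frac{4038 + 2 \left(-23\right)}{1587 - 4800} = \frac{4038 - 46}{-3213} = 3992 \left(- \frac{1}{3213}\right) = - \frac{3992}{3213}$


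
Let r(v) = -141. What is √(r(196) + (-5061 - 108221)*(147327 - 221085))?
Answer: 3*√928383735 ≈ 91408.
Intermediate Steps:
√(r(196) + (-5061 - 108221)*(147327 - 221085)) = √(-141 + (-5061 - 108221)*(147327 - 221085)) = √(-141 - 113282*(-73758)) = √(-141 + 8355453756) = √8355453615 = 3*√928383735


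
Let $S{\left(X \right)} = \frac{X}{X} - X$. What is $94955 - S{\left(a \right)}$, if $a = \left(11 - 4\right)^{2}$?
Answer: $95003$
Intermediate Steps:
$a = 49$ ($a = 7^{2} = 49$)
$S{\left(X \right)} = 1 - X$
$94955 - S{\left(a \right)} = 94955 - \left(1 - 49\right) = 94955 - -48 = 94955 + 48 = 95003$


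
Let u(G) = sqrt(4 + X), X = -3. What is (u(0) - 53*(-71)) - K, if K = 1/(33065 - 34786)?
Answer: 6477845/1721 ≈ 3764.0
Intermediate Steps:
u(G) = 1 (u(G) = sqrt(4 - 3) = sqrt(1) = 1)
K = -1/1721 (K = 1/(-1721) = -1/1721 ≈ -0.00058106)
(u(0) - 53*(-71)) - K = (1 - 53*(-71)) - 1*(-1/1721) = (1 + 3763) + 1/1721 = 3764 + 1/1721 = 6477845/1721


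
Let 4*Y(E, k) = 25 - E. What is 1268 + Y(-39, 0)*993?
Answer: 17156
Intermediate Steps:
Y(E, k) = 25/4 - E/4 (Y(E, k) = (25 - E)/4 = 25/4 - E/4)
1268 + Y(-39, 0)*993 = 1268 + (25/4 - 1/4*(-39))*993 = 1268 + (25/4 + 39/4)*993 = 1268 + 16*993 = 1268 + 15888 = 17156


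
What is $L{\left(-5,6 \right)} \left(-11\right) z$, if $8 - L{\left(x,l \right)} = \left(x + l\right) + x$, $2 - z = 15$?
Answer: $1716$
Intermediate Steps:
$z = -13$ ($z = 2 - 15 = -13$)
$L{\left(x,l \right)} = 8 - l - 2 x$ ($L{\left(x,l \right)} = 8 - \left(\left(x + l\right) + x\right) = 8 - \left(\left(l + x\right) + x\right) = 8 - \left(l + 2 x\right) = 8 - l - 2 x$)
$L{\left(-5,6 \right)} \left(-11\right) z = \left(8 - 6 - -10\right) \left(-11\right) \left(-13\right) = \left(8 - 6 + 10\right) \left(-11\right) \left(-13\right) = 12 \left(-11\right) \left(-13\right) = \left(-132\right) \left(-13\right) = 1716$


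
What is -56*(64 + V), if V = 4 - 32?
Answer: -2016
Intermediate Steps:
V = -28
-56*(64 + V) = -56*(64 - 28) = -56*36 = -2016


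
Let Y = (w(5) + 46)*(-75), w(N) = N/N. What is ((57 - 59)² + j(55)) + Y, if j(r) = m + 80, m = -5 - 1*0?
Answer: -3446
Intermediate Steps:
m = -5 (m = -5 + 0 = -5)
w(N) = 1
j(r) = 75 (j(r) = -5 + 80 = 75)
Y = -3525 (Y = (1 + 46)*(-75) = 47*(-75) = -3525)
((57 - 59)² + j(55)) + Y = ((57 - 59)² + 75) - 3525 = ((-2)² + 75) - 3525 = (4 + 75) - 3525 = 79 - 3525 = -3446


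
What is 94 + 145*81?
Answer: 11839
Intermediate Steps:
94 + 145*81 = 94 + 11745 = 11839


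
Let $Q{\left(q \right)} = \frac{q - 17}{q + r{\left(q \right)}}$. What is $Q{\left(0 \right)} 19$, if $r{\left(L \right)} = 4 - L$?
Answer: $- \frac{323}{4} \approx -80.75$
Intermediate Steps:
$Q{\left(q \right)} = - \frac{17}{4} + \frac{q}{4}$ ($Q{\left(q \right)} = \frac{q - 17}{q - \left(-4 + q\right)} = \frac{-17 + q}{4} = \left(-17 + q\right) \frac{1}{4} = - \frac{17}{4} + \frac{q}{4}$)
$Q{\left(0 \right)} 19 = \left(- \frac{17}{4} + \frac{1}{4} \cdot 0\right) 19 = \left(- \frac{17}{4} + 0\right) 19 = \left(- \frac{17}{4}\right) 19 = - \frac{323}{4}$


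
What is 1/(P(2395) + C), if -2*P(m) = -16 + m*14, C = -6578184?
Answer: -1/6594941 ≈ -1.5163e-7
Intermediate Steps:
P(m) = 8 - 7*m (P(m) = -(-16 + m*14)/2 = -(-16 + 14*m)/2 = 8 - 7*m)
1/(P(2395) + C) = 1/((8 - 7*2395) - 6578184) = 1/((8 - 16765) - 6578184) = 1/(-16757 - 6578184) = 1/(-6594941) = -1/6594941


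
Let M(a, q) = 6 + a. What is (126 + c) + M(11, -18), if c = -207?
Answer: -64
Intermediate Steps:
(126 + c) + M(11, -18) = (126 - 207) + (6 + 11) = -81 + 17 = -64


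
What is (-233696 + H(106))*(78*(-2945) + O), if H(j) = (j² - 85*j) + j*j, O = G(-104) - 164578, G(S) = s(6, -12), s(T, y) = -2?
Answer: 86836063860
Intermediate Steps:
G(S) = -2
O = -164580 (O = -2 - 164578 = -164580)
H(j) = -85*j + 2*j² (H(j) = (j² - 85*j) + j² = -85*j + 2*j²)
(-233696 + H(106))*(78*(-2945) + O) = (-233696 + 106*(-85 + 2*106))*(78*(-2945) - 164580) = (-233696 + 106*(-85 + 212))*(-229710 - 164580) = (-233696 + 106*127)*(-394290) = (-233696 + 13462)*(-394290) = -220234*(-394290) = 86836063860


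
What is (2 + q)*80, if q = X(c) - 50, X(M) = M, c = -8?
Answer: -4480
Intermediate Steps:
q = -58 (q = -8 - 50 = -58)
(2 + q)*80 = (2 - 58)*80 = -56*80 = -4480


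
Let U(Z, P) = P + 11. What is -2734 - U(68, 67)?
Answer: -2812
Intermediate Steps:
U(Z, P) = 11 + P
-2734 - U(68, 67) = -2734 - (11 + 67) = -2734 - 1*78 = -2734 - 78 = -2812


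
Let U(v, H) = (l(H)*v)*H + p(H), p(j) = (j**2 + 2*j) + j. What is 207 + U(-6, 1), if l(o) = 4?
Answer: 187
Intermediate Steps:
p(j) = j**2 + 3*j
U(v, H) = H*(3 + H) + 4*H*v (U(v, H) = (4*v)*H + H*(3 + H) = 4*H*v + H*(3 + H) = H*(3 + H) + 4*H*v)
207 + U(-6, 1) = 207 + 1*(3 + 1 + 4*(-6)) = 207 + 1*(3 + 1 - 24) = 207 + 1*(-20) = 207 - 20 = 187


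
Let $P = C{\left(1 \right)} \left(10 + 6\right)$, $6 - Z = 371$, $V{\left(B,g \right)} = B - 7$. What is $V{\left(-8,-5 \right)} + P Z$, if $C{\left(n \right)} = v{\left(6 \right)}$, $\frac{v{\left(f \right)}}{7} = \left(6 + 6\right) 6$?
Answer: $-2943375$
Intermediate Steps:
$V{\left(B,g \right)} = -7 + B$
$Z = -365$ ($Z = 6 - 371 = -365$)
$v{\left(f \right)} = 504$ ($v{\left(f \right)} = 7 \left(6 + 6\right) 6 = 7 \cdot 12 \cdot 6 = 7 \cdot 72 = 504$)
$C{\left(n \right)} = 504$
$P = 8064$ ($P = 504 \left(10 + 6\right) = 504 \cdot 16 = 8064$)
$V{\left(-8,-5 \right)} + P Z = \left(-7 - 8\right) + 8064 \left(-365\right) = -15 - 2943360 = -2943375$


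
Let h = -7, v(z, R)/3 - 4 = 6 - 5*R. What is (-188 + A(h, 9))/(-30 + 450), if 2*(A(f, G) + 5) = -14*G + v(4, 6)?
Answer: -143/210 ≈ -0.68095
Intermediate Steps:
v(z, R) = 30 - 15*R (v(z, R) = 12 + 3*(6 - 5*R) = 12 + (18 - 15*R) = 30 - 15*R)
A(f, G) = -35 - 7*G (A(f, G) = -5 + (-14*G + (30 - 15*6))/2 = -5 + (-14*G + (30 - 90))/2 = -5 + (-14*G - 60)/2 = -5 + (-60 - 14*G)/2 = -5 + (-30 - 7*G) = -35 - 7*G)
(-188 + A(h, 9))/(-30 + 450) = (-188 + (-35 - 7*9))/(-30 + 450) = (-188 + (-35 - 63))/420 = (-188 - 98)*(1/420) = -286*1/420 = -143/210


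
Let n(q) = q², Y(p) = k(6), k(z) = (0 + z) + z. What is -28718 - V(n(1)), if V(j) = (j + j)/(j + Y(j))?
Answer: -373336/13 ≈ -28718.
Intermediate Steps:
k(z) = 2*z (k(z) = z + z = 2*z)
Y(p) = 12 (Y(p) = 2*6 = 12)
V(j) = 2*j/(12 + j) (V(j) = (j + j)/(j + 12) = (2*j)/(12 + j) = 2*j/(12 + j))
-28718 - V(n(1)) = -28718 - 2*1²/(12 + 1²) = -28718 - 2/(12 + 1) = -28718 - 2/13 = -373336/13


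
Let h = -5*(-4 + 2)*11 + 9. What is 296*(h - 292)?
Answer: -51208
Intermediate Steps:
h = 119 (h = -5*(-2)*11 + 9 = 10*11 + 9 = 110 + 9 = 119)
296*(h - 292) = 296*(119 - 292) = 296*(-173) = -51208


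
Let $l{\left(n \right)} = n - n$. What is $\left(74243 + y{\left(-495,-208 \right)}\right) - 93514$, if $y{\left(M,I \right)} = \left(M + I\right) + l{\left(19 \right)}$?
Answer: $-19974$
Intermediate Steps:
$l{\left(n \right)} = 0$
$y{\left(M,I \right)} = I + M$ ($y{\left(M,I \right)} = \left(M + I\right) + 0 = \left(I + M\right) + 0 = I + M$)
$\left(74243 + y{\left(-495,-208 \right)}\right) - 93514 = \left(74243 - 703\right) - 93514 = 73540 - 93514 = -19974$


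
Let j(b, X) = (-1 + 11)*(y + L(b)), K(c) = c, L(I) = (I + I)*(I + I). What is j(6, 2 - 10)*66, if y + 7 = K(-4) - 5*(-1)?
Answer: 91080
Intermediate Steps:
L(I) = 4*I² (L(I) = (2*I)*(2*I) = 4*I²)
y = -6 (y = -7 + (-4 - 5*(-1)) = -7 + (-4 + 5) = -7 + 1 = -6)
j(b, X) = -60 + 40*b² (j(b, X) = (-1 + 11)*(-6 + 4*b²) = 10*(-6 + 4*b²) = -60 + 40*b²)
j(6, 2 - 10)*66 = (-60 + 40*6²)*66 = (-60 + 40*36)*66 = (-60 + 1440)*66 = 1380*66 = 91080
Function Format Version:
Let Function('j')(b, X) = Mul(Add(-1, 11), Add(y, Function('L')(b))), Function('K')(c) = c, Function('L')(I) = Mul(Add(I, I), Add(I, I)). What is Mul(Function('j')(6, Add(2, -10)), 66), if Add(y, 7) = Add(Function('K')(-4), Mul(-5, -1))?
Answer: 91080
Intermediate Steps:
Function('L')(I) = Mul(4, Pow(I, 2)) (Function('L')(I) = Mul(Mul(2, I), Mul(2, I)) = Mul(4, Pow(I, 2)))
y = -6 (y = Add(-7, Add(-4, Mul(-5, -1))) = Add(-7, Add(-4, 5)) = Add(-7, 1) = -6)
Function('j')(b, X) = Add(-60, Mul(40, Pow(b, 2))) (Function('j')(b, X) = Mul(Add(-1, 11), Add(-6, Mul(4, Pow(b, 2)))) = Mul(10, Add(-6, Mul(4, Pow(b, 2)))) = Add(-60, Mul(40, Pow(b, 2))))
Mul(Function('j')(6, Add(2, -10)), 66) = Mul(Add(-60, Mul(40, Pow(6, 2))), 66) = Mul(Add(-60, Mul(40, 36)), 66) = Mul(Add(-60, 1440), 66) = Mul(1380, 66) = 91080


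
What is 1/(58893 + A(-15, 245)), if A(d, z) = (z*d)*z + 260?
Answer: -1/841222 ≈ -1.1887e-6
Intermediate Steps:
A(d, z) = 260 + d*z² (A(d, z) = (d*z)*z + 260 = d*z² + 260 = 260 + d*z²)
1/(58893 + A(-15, 245)) = 1/(58893 + (260 - 15*245²)) = 1/(58893 + (260 - 15*60025)) = 1/(58893 + (260 - 900375)) = 1/(58893 - 900115) = 1/(-841222) = -1/841222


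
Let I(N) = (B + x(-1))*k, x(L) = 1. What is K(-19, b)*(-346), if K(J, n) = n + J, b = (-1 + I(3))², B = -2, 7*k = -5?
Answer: 320742/49 ≈ 6545.8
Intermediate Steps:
k = -5/7 (k = (⅐)*(-5) = -5/7 ≈ -0.71429)
I(N) = 5/7 (I(N) = (-2 + 1)*(-5/7) = -1*(-5/7) = 5/7)
b = 4/49 (b = (-1 + 5/7)² = (-2/7)² = 4/49 ≈ 0.081633)
K(J, n) = J + n
K(-19, b)*(-346) = (-19 + 4/49)*(-346) = -927/49*(-346) = 320742/49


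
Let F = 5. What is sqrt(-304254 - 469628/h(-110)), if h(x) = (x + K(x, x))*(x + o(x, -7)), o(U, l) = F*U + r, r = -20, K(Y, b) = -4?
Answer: I*sqrt(28568832846315)/9690 ≈ 551.6*I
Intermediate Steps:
o(U, l) = -20 + 5*U (o(U, l) = 5*U - 20 = -20 + 5*U)
h(x) = (-20 + 6*x)*(-4 + x) (h(x) = (x - 4)*(x + (-20 + 5*x)) = (-4 + x)*(-20 + 6*x) = (-20 + 6*x)*(-4 + x))
sqrt(-304254 - 469628/h(-110)) = sqrt(-304254 - 469628/(80 - 44*(-110) + 6*(-110)**2)) = sqrt(-304254 - 469628/(80 + 4840 + 6*12100)) = sqrt(-304254 - 469628/(80 + 4840 + 72600)) = sqrt(-304254 - 469628/77520) = sqrt(-304254 - 469628*1/77520) = sqrt(-304254 - 117407/19380) = sqrt(-5896559927/19380) = I*sqrt(28568832846315)/9690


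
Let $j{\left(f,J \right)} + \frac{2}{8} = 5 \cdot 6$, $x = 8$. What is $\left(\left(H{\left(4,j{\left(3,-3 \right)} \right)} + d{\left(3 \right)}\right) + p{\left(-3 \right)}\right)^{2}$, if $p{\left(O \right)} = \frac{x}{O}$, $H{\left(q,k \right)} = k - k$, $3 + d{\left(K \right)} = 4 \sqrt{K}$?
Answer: $\frac{721}{9} - \frac{136 \sqrt{3}}{3} \approx 1.5915$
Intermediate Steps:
$d{\left(K \right)} = -3 + 4 \sqrt{K}$
$j{\left(f,J \right)} = \frac{119}{4}$ ($j{\left(f,J \right)} = - \frac{1}{4} + 5 \cdot 6 = - \frac{1}{4} + 30 = \frac{119}{4}$)
$H{\left(q,k \right)} = 0$
$p{\left(O \right)} = \frac{8}{O}$
$\left(\left(H{\left(4,j{\left(3,-3 \right)} \right)} + d{\left(3 \right)}\right) + p{\left(-3 \right)}\right)^{2} = \left(\left(0 - \left(3 - 4 \sqrt{3}\right)\right) + \frac{8}{-3}\right)^{2} = \left(\left(-3 + 4 \sqrt{3}\right) + 8 \left(- \frac{1}{3}\right)\right)^{2} = \left(\left(-3 + 4 \sqrt{3}\right) - \frac{8}{3}\right)^{2} = \left(- \frac{17}{3} + 4 \sqrt{3}\right)^{2}$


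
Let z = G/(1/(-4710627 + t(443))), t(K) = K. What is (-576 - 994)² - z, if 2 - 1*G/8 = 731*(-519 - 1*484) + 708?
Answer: 27601190845764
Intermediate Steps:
G = 5859896 (G = 16 - 8*(731*(-519 - 1*484) + 708) = 16 - 8*(731*(-519 - 484) + 708) = 16 - 8*(731*(-1003) + 708) = 16 - 8*(-733193 + 708) = 16 - 8*(-732485) = 16 + 5859880 = 5859896)
z = -27601188380864 (z = 5859896/(1/(-4710627 + 443)) = 5859896/(1/(-4710184)) = 5859896/(-1/4710184) = 5859896*(-4710184) = -27601188380864)
(-576 - 994)² - z = (-576 - 994)² - 1*(-27601188380864) = (-1570)² + 27601188380864 = 2464900 + 27601188380864 = 27601190845764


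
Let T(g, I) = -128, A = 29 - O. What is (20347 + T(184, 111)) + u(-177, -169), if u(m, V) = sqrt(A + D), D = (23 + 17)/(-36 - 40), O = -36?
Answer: 20219 + 35*sqrt(19)/19 ≈ 20227.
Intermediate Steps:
A = 65 (A = 29 - 1*(-36) = 29 + 36 = 65)
D = -10/19 (D = 40/(-76) = 40*(-1/76) = -10/19 ≈ -0.52632)
u(m, V) = 35*sqrt(19)/19 (u(m, V) = sqrt(65 - 10/19) = sqrt(1225/19) = 35*sqrt(19)/19)
(20347 + T(184, 111)) + u(-177, -169) = (20347 - 128) + 35*sqrt(19)/19 = 20219 + 35*sqrt(19)/19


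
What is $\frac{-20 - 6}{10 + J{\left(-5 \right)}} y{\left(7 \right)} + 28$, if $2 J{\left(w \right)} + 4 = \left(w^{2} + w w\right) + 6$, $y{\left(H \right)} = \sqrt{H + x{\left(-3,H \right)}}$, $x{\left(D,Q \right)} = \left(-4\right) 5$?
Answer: $28 - \frac{13 i \sqrt{13}}{18} \approx 28.0 - 2.604 i$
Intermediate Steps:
$x{\left(D,Q \right)} = -20$
$y{\left(H \right)} = \sqrt{-20 + H}$ ($y{\left(H \right)} = \sqrt{H - 20} = \sqrt{-20 + H}$)
$J{\left(w \right)} = 1 + w^{2}$ ($J{\left(w \right)} = -2 + \frac{\left(w^{2} + w w\right) + 6}{2} = -2 + \frac{\left(w^{2} + w^{2}\right) + 6}{2} = -2 + \frac{2 w^{2} + 6}{2} = -2 + \frac{6 + 2 w^{2}}{2} = -2 + \left(3 + w^{2}\right) = 1 + w^{2}$)
$\frac{-20 - 6}{10 + J{\left(-5 \right)}} y{\left(7 \right)} + 28 = \frac{-20 - 6}{10 + \left(1 + \left(-5\right)^{2}\right)} \sqrt{-20 + 7} + 28 = - \frac{26}{10 + \left(1 + 25\right)} \sqrt{-13} + 28 = - \frac{26}{10 + 26} i \sqrt{13} + 28 = - \frac{26}{36} i \sqrt{13} + 28 = \left(-26\right) \frac{1}{36} i \sqrt{13} + 28 = - \frac{13 i \sqrt{13}}{18} + 28 = 28 - \frac{13 i \sqrt{13}}{18}$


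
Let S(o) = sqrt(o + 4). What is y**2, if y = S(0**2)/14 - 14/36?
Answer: 961/15876 ≈ 0.060532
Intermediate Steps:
S(o) = sqrt(4 + o)
y = -31/126 (y = sqrt(4 + 0**2)/14 - 14/36 = sqrt(4 + 0)*(1/14) - 14*1/36 = sqrt(4)*(1/14) - 7/18 = 2*(1/14) - 7/18 = 1/7 - 7/18 = -31/126 ≈ -0.24603)
y**2 = (-31/126)**2 = 961/15876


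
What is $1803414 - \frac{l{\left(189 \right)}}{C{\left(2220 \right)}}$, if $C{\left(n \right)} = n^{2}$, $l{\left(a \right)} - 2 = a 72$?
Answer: $\frac{888794554399}{492840} \approx 1.8034 \cdot 10^{6}$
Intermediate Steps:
$l{\left(a \right)} = 2 + 72 a$ ($l{\left(a \right)} = 2 + a 72 = 2 + 72 a$)
$1803414 - \frac{l{\left(189 \right)}}{C{\left(2220 \right)}} = 1803414 - \frac{2 + 72 \cdot 189}{2220^{2}} = 1803414 - \frac{2 + 13608}{4928400} = 1803414 - 13610 \cdot \frac{1}{4928400} = 1803414 - \frac{1361}{492840} = \frac{888794554399}{492840}$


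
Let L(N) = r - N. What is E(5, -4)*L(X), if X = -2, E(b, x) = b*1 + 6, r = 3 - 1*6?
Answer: -11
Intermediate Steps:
r = -3 (r = 3 - 6 = -3)
E(b, x) = 6 + b (E(b, x) = b + 6 = 6 + b)
L(N) = -3 - N
E(5, -4)*L(X) = (6 + 5)*(-3 - 1*(-2)) = 11*(-3 + 2) = 11*(-1) = -11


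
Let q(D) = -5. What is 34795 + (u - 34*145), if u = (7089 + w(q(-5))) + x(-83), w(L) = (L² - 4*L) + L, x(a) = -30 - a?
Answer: 37047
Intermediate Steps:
w(L) = L² - 3*L
u = 7182 (u = (7089 - 5*(-3 - 5)) + (-30 - 1*(-83)) = (7089 - 5*(-8)) + (-30 + 83) = (7089 + 40) + 53 = 7129 + 53 = 7182)
34795 + (u - 34*145) = 34795 + (7182 - 34*145) = 34795 + (7182 - 1*4930) = 34795 + (7182 - 4930) = 34795 + 2252 = 37047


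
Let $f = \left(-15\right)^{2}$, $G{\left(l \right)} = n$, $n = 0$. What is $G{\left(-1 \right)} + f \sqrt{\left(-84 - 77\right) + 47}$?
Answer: $225 i \sqrt{114} \approx 2402.3 i$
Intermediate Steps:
$G{\left(l \right)} = 0$
$f = 225$
$G{\left(-1 \right)} + f \sqrt{\left(-84 - 77\right) + 47} = 0 + 225 \sqrt{\left(-84 - 77\right) + 47} = 0 + 225 \sqrt{-161 + 47} = 0 + 225 \sqrt{-114} = 0 + 225 i \sqrt{114} = 225 i \sqrt{114}$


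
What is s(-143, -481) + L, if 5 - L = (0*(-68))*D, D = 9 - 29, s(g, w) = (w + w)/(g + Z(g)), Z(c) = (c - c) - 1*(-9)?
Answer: 816/67 ≈ 12.179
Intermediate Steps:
Z(c) = 9 (Z(c) = 0 + 9 = 9)
s(g, w) = 2*w/(9 + g) (s(g, w) = (w + w)/(g + 9) = (2*w)/(9 + g) = 2*w/(9 + g))
D = -20
L = 5 (L = 5 - 0*(-68)*(-20) = 5 - 0*(-20) = 5 - 1*0 = 5 + 0 = 5)
s(-143, -481) + L = 2*(-481)/(9 - 143) + 5 = 2*(-481)/(-134) + 5 = 2*(-481)*(-1/134) + 5 = 481/67 + 5 = 816/67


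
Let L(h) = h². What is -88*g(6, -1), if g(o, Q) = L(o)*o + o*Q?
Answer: -18480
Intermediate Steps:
g(o, Q) = o³ + Q*o (g(o, Q) = o²*o + o*Q = o³ + Q*o)
-88*g(6, -1) = -528*(-1 + 6²) = -528*(-1 + 36) = -528*35 = -88*210 = -18480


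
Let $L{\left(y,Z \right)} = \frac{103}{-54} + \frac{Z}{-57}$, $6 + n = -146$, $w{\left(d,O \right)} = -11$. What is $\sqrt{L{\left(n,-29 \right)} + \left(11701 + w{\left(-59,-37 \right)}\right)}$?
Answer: $\frac{7 \sqrt{27900930}}{342} \approx 108.11$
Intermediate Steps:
$n = -152$ ($n = -6 - 146 = -152$)
$L{\left(y,Z \right)} = - \frac{103}{54} - \frac{Z}{57}$ ($L{\left(y,Z \right)} = 103 \left(- \frac{1}{54}\right) + Z \left(- \frac{1}{57}\right) = - \frac{103}{54} - \frac{Z}{57}$)
$\sqrt{L{\left(n,-29 \right)} + \left(11701 + w{\left(-59,-37 \right)}\right)} = \sqrt{\left(- \frac{103}{54} - - \frac{29}{57}\right) + \left(11701 - 11\right)} = \sqrt{\left(- \frac{103}{54} + \frac{29}{57}\right) + 11690} = \sqrt{- \frac{1435}{1026} + 11690} = \sqrt{\frac{11992505}{1026}} = \frac{7 \sqrt{27900930}}{342}$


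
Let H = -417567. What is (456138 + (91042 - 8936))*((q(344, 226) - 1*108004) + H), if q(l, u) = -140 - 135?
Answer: -283033454424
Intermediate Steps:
q(l, u) = -275
(456138 + (91042 - 8936))*((q(344, 226) - 1*108004) + H) = (456138 + (91042 - 8936))*((-275 - 1*108004) - 417567) = (456138 + 82106)*((-275 - 108004) - 417567) = 538244*(-108279 - 417567) = 538244*(-525846) = -283033454424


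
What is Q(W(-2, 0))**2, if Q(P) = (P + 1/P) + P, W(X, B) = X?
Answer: 81/4 ≈ 20.250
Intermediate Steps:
Q(P) = 1/P + 2*P
Q(W(-2, 0))**2 = (1/(-2) + 2*(-2))**2 = (-1/2 - 4)**2 = (-9/2)**2 = 81/4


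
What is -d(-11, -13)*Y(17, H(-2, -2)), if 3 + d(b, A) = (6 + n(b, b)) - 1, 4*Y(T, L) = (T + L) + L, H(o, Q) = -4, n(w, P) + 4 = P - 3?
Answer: 36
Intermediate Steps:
n(w, P) = -7 + P (n(w, P) = -4 + (P - 3) = -4 + (-3 + P) = -7 + P)
Y(T, L) = L/2 + T/4 (Y(T, L) = ((T + L) + L)/4 = ((L + T) + L)/4 = (T + 2*L)/4 = L/2 + T/4)
d(b, A) = -5 + b (d(b, A) = -3 + ((6 + (-7 + b)) - 1) = -3 + ((-1 + b) - 1) = -3 + (-2 + b) = -5 + b)
-d(-11, -13)*Y(17, H(-2, -2)) = -(-5 - 11)*((1/2)*(-4) + (1/4)*17) = -(-16)*(-2 + 17/4) = -(-16)*9/4 = -1*(-36) = 36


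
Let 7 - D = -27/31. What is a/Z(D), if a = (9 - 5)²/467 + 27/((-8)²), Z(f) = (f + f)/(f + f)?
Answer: 13633/29888 ≈ 0.45614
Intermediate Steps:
D = 244/31 (D = 7 - (-27)/31 = 7 - 1*(-27/31) = 7 + 27/31 = 244/31 ≈ 7.8710)
Z(f) = 1 (Z(f) = (2*f)/((2*f)) = (2*f)*(1/(2*f)) = 1)
a = 13633/29888 (a = 4²*(1/467) + 27/64 = 16*(1/467) + 27*(1/64) = 16/467 + 27/64 = 13633/29888 ≈ 0.45614)
a/Z(D) = (13633/29888)/1 = (13633/29888)*1 = 13633/29888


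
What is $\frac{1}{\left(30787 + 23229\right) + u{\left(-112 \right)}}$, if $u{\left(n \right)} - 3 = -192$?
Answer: $\frac{1}{53827} \approx 1.8578 \cdot 10^{-5}$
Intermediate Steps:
$u{\left(n \right)} = -189$ ($u{\left(n \right)} = 3 - 192 = -189$)
$\frac{1}{\left(30787 + 23229\right) + u{\left(-112 \right)}} = \frac{1}{\left(30787 + 23229\right) - 189} = \frac{1}{54016 - 189} = \frac{1}{53827}$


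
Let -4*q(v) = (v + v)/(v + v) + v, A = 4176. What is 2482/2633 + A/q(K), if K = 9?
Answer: -21978406/13165 ≈ -1669.5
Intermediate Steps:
q(v) = -¼ - v/4 (q(v) = -((v + v)/(v + v) + v)/4 = -((2*v)/((2*v)) + v)/4 = -((2*v)*(1/(2*v)) + v)/4 = -(1 + v)/4 = -¼ - v/4)
2482/2633 + A/q(K) = 2482/2633 + 4176/(-¼ - ¼*9) = 2482*(1/2633) + 4176/(-¼ - 9/4) = 2482/2633 + 4176/(-5/2) = 2482/2633 + 4176*(-⅖) = 2482/2633 - 8352/5 = -21978406/13165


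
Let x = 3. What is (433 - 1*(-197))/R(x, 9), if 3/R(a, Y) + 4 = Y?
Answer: 1050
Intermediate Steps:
R(a, Y) = 3/(-4 + Y)
(433 - 1*(-197))/R(x, 9) = (433 - 1*(-197))/((3/(-4 + 9))) = (433 + 197)/((3/5)) = 630/((3*(1/5))) = 630/(3/5) = 630*(5/3) = 1050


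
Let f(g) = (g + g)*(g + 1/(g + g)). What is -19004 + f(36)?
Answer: -16411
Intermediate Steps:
f(g) = 2*g*(g + 1/(2*g)) (f(g) = (2*g)*(g + 1/(2*g)) = 2*g*(g + 1/(2*g)))
-19004 + f(36) = -19004 + (1 + 2*36**2) = -19004 + (1 + 2*1296) = -19004 + (1 + 2592) = -19004 + 2593 = -16411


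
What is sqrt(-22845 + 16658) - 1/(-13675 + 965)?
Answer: 1/12710 + I*sqrt(6187) ≈ 7.8678e-5 + 78.657*I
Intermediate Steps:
sqrt(-22845 + 16658) - 1/(-13675 + 965) = sqrt(-6187) - 1/(-12710) = I*sqrt(6187) - 1*(-1/12710) = I*sqrt(6187) + 1/12710 = 1/12710 + I*sqrt(6187)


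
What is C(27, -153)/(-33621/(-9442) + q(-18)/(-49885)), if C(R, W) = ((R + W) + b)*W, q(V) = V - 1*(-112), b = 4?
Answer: 8791950497220/1676296037 ≈ 5244.9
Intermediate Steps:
q(V) = 112 + V (q(V) = V + 112 = 112 + V)
C(R, W) = W*(4 + R + W) (C(R, W) = ((R + W) + 4)*W = (4 + R + W)*W = W*(4 + R + W))
C(27, -153)/(-33621/(-9442) + q(-18)/(-49885)) = (-153*(4 + 27 - 153))/(-33621/(-9442) + (112 - 18)/(-49885)) = (-153*(-122))/(-33621*(-1/9442) + 94*(-1/49885)) = 18666/(33621/9442 - 94/49885) = 18666/(1676296037/471014170) = 18666*(471014170/1676296037) = 8791950497220/1676296037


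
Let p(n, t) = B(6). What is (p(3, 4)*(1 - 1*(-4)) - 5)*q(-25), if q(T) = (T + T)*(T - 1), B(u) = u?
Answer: 32500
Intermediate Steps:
p(n, t) = 6
q(T) = 2*T*(-1 + T) (q(T) = (2*T)*(-1 + T) = 2*T*(-1 + T))
(p(3, 4)*(1 - 1*(-4)) - 5)*q(-25) = (6*(1 - 1*(-4)) - 5)*(2*(-25)*(-1 - 25)) = (6*(1 + 4) - 5)*(2*(-25)*(-26)) = (6*5 - 5)*1300 = (30 - 5)*1300 = 25*1300 = 32500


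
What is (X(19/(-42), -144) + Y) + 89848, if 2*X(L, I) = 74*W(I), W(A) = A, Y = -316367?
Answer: -231847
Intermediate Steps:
X(L, I) = 37*I (X(L, I) = (74*I)/2 = 37*I)
(X(19/(-42), -144) + Y) + 89848 = (37*(-144) - 316367) + 89848 = (-5328 - 316367) + 89848 = -321695 + 89848 = -231847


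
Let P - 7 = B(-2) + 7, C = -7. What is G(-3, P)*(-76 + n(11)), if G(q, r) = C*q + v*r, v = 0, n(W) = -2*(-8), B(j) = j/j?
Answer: -1260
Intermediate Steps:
B(j) = 1
n(W) = 16
P = 15 (P = 7 + (1 + 7) = 7 + 8 = 15)
G(q, r) = -7*q (G(q, r) = -7*q + 0*r = -7*q + 0 = -7*q)
G(-3, P)*(-76 + n(11)) = (-7*(-3))*(-76 + 16) = 21*(-60) = -1260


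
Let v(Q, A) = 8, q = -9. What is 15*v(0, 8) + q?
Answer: 111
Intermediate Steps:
15*v(0, 8) + q = 15*8 - 9 = 120 - 9 = 111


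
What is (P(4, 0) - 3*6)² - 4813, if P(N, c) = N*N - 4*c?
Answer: -4809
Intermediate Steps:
P(N, c) = N² - 4*c
(P(4, 0) - 3*6)² - 4813 = ((4² - 4*0) - 3*6)² - 4813 = ((16 + 0) - 18)² - 4813 = (16 - 18)² - 4813 = (-2)² - 4813 = 4 - 4813 = -4809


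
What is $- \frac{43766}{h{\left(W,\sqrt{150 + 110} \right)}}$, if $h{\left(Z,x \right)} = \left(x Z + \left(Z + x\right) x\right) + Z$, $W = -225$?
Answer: $\frac{306362}{10529755} + \frac{1575576 \sqrt{65}}{2105951} \approx 6.0609$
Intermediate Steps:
$h{\left(Z,x \right)} = Z + Z x + x \left(Z + x\right)$ ($h{\left(Z,x \right)} = \left(Z x + x \left(Z + x\right)\right) + Z = Z + Z x + x \left(Z + x\right)$)
$- \frac{43766}{h{\left(W,\sqrt{150 + 110} \right)}} = - \frac{43766}{-225 + \left(\sqrt{150 + 110}\right)^{2} + 2 \left(-225\right) \sqrt{150 + 110}} = - \frac{43766}{-225 + \left(\sqrt{260}\right)^{2} + 2 \left(-225\right) \sqrt{260}} = - \frac{43766}{-225 + \left(2 \sqrt{65}\right)^{2} + 2 \left(-225\right) 2 \sqrt{65}} = - \frac{43766}{-225 + 260 - 900 \sqrt{65}} = - \frac{43766}{35 - 900 \sqrt{65}}$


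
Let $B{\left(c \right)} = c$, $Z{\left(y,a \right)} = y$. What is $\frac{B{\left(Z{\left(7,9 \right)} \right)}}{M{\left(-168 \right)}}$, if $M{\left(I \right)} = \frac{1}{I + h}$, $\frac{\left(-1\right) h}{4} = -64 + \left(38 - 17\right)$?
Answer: $28$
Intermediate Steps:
$h = 172$ ($h = - 4 \left(-64 + \left(38 - 17\right)\right) = - 4 \left(-64 + 21\right) = \left(-4\right) \left(-43\right) = 172$)
$M{\left(I \right)} = \frac{1}{172 + I}$ ($M{\left(I \right)} = \frac{1}{I + 172} = \frac{1}{172 + I}$)
$\frac{B{\left(Z{\left(7,9 \right)} \right)}}{M{\left(-168 \right)}} = \frac{7}{\frac{1}{172 - 168}} = \frac{7}{\frac{1}{4}} = 7 \frac{1}{\frac{1}{4}} = 7 \cdot 4 = 28$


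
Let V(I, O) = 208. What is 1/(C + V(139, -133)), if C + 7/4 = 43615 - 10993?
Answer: 4/131313 ≈ 3.0462e-5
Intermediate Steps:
C = 130481/4 (C = -7/4 + (43615 - 10993) = -7/4 + 32622 = 130481/4 ≈ 32620.)
1/(C + V(139, -133)) = 1/(130481/4 + 208) = 1/(131313/4) = 4/131313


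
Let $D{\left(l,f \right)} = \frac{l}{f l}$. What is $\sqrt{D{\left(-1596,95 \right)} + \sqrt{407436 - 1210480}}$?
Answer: $\frac{\sqrt{95 + 18050 i \sqrt{200761}}}{95} \approx 21.168 + 21.167 i$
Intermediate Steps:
$D{\left(l,f \right)} = \frac{1}{f}$ ($D{\left(l,f \right)} = l \frac{1}{f l} = \frac{1}{f}$)
$\sqrt{D{\left(-1596,95 \right)} + \sqrt{407436 - 1210480}} = \sqrt{\frac{1}{95} + \sqrt{407436 - 1210480}} = \sqrt{\frac{1}{95} + \sqrt{-803044}} = \sqrt{\frac{1}{95} + 2 i \sqrt{200761}}$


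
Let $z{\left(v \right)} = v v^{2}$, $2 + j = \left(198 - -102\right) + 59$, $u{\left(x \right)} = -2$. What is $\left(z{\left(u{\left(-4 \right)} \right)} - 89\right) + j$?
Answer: $260$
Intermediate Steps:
$j = 357$ ($j = -2 + \left(\left(198 - -102\right) + 59\right) = -2 + \left(\left(198 + 102\right) + 59\right) = -2 + \left(300 + 59\right) = -2 + 359 = 357$)
$z{\left(v \right)} = v^{3}$
$\left(z{\left(u{\left(-4 \right)} \right)} - 89\right) + j = \left(\left(-2\right)^{3} - 89\right) + 357 = \left(-8 - 89\right) + 357 = -97 + 357 = 260$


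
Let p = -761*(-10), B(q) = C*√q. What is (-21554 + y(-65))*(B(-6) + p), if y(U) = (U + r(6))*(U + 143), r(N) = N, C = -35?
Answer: -199047160 + 915460*I*√6 ≈ -1.9905e+8 + 2.2424e+6*I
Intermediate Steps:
B(q) = -35*√q
p = 7610
y(U) = (6 + U)*(143 + U) (y(U) = (U + 6)*(U + 143) = (6 + U)*(143 + U))
(-21554 + y(-65))*(B(-6) + p) = (-21554 + (858 + (-65)² + 149*(-65)))*(-35*I*√6 + 7610) = (-21554 + (858 + 4225 - 9685))*(-35*I*√6 + 7610) = (-21554 - 4602)*(-35*I*√6 + 7610) = -26156*(7610 - 35*I*√6) = -199047160 + 915460*I*√6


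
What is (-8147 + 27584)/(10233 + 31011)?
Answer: 6479/13748 ≈ 0.47127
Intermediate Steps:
(-8147 + 27584)/(10233 + 31011) = 19437/41244 = 19437*(1/41244) = 6479/13748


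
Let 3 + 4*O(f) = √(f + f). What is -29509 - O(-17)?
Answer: -118033/4 - I*√34/4 ≈ -29508.0 - 1.4577*I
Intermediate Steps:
O(f) = -¾ + √2*√f/4 (O(f) = -¾ + √(f + f)/4 = -¾ + √(2*f)/4 = -¾ + (√2*√f)/4 = -¾ + √2*√f/4)
-29509 - O(-17) = -29509 - (-¾ + √2*√(-17)/4) = -29509 - (-¾ + √2*(I*√17)/4) = -29509 - (-¾ + I*√34/4) = -29509 + (¾ - I*√34/4) = -118033/4 - I*√34/4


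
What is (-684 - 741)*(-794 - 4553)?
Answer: 7619475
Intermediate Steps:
(-684 - 741)*(-794 - 4553) = -1425*(-5347) = 7619475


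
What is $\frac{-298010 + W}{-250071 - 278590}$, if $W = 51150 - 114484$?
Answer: $\frac{361344}{528661} \approx 0.68351$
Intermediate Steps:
$W = -63334$ ($W = 51150 - 114484 = -63334$)
$\frac{-298010 + W}{-250071 - 278590} = \frac{-298010 - 63334}{-250071 - 278590} = - \frac{361344}{-528661} = \left(-361344\right) \left(- \frac{1}{528661}\right) = \frac{361344}{528661}$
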